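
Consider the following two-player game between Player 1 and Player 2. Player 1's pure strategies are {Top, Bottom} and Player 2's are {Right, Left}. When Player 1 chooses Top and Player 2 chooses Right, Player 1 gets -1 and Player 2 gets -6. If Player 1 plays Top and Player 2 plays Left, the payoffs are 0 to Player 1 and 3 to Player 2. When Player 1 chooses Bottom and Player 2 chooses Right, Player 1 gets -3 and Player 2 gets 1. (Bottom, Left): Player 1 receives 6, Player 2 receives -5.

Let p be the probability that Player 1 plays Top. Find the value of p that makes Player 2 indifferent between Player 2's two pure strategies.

Player 1's mix must leave Player 2 indifferent between Right and Left.
  Player 2's expected payoff from Right: p·(-6) + (1−p)·1 = -7p + 1
  Player 2's expected payoff from Left: p·3 + (1−p)·(-5) = 8p - 5
  -7p + 1 = 8p - 5  ⇒  -15p = -6  ⇒  p = 2/5.

p = 2/5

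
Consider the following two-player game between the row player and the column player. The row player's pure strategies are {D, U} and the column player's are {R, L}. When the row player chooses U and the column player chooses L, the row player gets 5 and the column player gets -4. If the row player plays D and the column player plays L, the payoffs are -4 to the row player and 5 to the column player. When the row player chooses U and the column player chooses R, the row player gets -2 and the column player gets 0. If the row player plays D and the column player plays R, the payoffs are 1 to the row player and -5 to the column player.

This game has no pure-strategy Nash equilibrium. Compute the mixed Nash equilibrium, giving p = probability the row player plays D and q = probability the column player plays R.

p = 2/7, q = 3/4

For the column player to be willing to mix, the column player must be indifferent between R and L, which pins down the row player's mix.
  the column player's payoff to R: p·(-5) + (1−p)·0 = -5p
  the column player's payoff to L: p·5 + (1−p)·(-4) = 9p - 4
  -5p = 9p - 4  ⇒  -14p = -4  ⇒  p = 2/7.
For the row player to be willing to mix, the row player must be indifferent between D and U, which pins down the column player's mix.
  the row player's payoff to D: q·1 + (1−q)·(-4) = 5q - 4
  the row player's payoff to U: q·(-2) + (1−q)·5 = -7q + 5
  5q - 4 = -7q + 5  ⇒  12q = 9  ⇒  q = 3/4.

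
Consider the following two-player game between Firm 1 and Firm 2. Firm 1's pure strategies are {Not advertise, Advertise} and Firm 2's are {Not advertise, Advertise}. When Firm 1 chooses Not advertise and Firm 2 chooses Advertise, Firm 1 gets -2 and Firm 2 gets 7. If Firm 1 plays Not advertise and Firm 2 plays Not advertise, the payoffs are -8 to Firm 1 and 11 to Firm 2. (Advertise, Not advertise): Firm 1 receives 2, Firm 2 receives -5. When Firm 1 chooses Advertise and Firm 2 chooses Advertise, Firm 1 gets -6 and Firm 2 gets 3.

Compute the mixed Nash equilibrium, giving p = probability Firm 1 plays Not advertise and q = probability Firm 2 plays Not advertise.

p = 2/3, q = 2/7

Firm 2's indifference between Not advertise and Advertise determines Firm 1's mixing probability p:
  Firm 2's payoff to Not advertise: p·11 + (1−p)·(-5) = 16p - 5
  Firm 2's payoff to Advertise: p·7 + (1−p)·3 = 4p + 3
  16p - 5 = 4p + 3  ⇒  12p = 8  ⇒  p = 2/3.
Set Firm 1's expected payoff from Not advertise equal to that from Advertise:
  Firm 1's payoff from Not advertise: q·(-8) + (1−q)·(-2) = -6q - 2
  Firm 1's payoff from Advertise: q·2 + (1−q)·(-6) = 8q - 6
  -6q - 2 = 8q - 6  ⇒  -14q = -4  ⇒  q = 2/7.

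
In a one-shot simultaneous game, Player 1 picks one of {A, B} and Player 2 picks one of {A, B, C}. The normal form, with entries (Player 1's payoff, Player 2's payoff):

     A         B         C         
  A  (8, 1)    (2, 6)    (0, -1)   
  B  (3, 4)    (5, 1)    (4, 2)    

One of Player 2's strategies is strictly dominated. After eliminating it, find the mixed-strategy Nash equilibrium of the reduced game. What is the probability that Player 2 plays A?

Player 2's strategy C is strictly dominated by A: 1 > -1 and 4 > 2. Eliminate C.
Player 1's indifference between A and B determines Player 2's mixing probability q:
  Player 1's payoff to A: q·8 + (1−q)·2 = 6q + 2
  Player 1's payoff to B: q·3 + (1−q)·5 = -2q + 5
  6q + 2 = -2q + 5  ⇒  8q = 3  ⇒  q = 3/8.

q = 3/8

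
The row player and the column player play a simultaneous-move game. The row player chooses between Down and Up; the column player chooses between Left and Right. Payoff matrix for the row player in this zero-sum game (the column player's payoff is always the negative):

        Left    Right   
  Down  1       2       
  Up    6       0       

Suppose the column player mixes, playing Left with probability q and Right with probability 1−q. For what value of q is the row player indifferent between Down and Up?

q = 2/7

Set the row player's expected payoff from Down equal to that from Up:
  the row player's payoff to Down: q·1 + (1−q)·2 = -q + 2
  the row player's payoff to Up: q·6 + (1−q)·0 = 6q
  -q + 2 = 6q  ⇒  -7q = -2  ⇒  q = 2/7.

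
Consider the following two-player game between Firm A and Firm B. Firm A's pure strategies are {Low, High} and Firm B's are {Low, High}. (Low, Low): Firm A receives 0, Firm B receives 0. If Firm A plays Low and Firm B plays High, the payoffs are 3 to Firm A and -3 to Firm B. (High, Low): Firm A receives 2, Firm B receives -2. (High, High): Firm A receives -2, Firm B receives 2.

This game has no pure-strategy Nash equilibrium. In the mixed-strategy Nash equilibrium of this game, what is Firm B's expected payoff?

For Firm B to be willing to mix, Firm B must be indifferent between Low and High, which pins down Firm A's mix.
  Firm B's payoff to Low: p·0 + (1−p)·(-2) = 2p - 2
  Firm B's payoff to High: p·(-3) + (1−p)·2 = -5p + 2
  2p - 2 = -5p + 2  ⇒  7p = 4  ⇒  p = 4/7.
At equilibrium Firm B is indifferent across columns, so Firm B's payoff equals the payoff from Low: (4/7)·0 + (3/7)·(-2) = -6/7.

-6/7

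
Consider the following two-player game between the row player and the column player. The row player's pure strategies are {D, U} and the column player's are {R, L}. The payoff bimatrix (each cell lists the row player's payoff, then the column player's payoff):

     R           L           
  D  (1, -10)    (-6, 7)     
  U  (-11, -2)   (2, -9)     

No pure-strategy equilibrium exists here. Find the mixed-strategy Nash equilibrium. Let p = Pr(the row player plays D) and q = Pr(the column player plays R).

p = 7/24, q = 2/5

The column player's indifference between R and L determines the row player's mixing probability p:
  the column player's expected payoff from R: p·(-10) + (1−p)·(-2) = -8p - 2
  the column player's expected payoff from L: p·7 + (1−p)·(-9) = 16p - 9
  -8p - 2 = 16p - 9  ⇒  -24p = -7  ⇒  p = 7/24.
The row player's indifference between D and U determines the column player's mixing probability q:
  the row player's expected payoff from D: q·1 + (1−q)·(-6) = 7q - 6
  the row player's expected payoff from U: q·(-11) + (1−q)·2 = -13q + 2
  7q - 6 = -13q + 2  ⇒  20q = 8  ⇒  q = 2/5.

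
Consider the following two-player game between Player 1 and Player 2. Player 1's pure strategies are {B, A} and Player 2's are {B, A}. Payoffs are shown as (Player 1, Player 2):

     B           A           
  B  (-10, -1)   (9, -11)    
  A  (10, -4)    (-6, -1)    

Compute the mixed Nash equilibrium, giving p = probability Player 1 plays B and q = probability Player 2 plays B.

Player 1's mix must leave Player 2 indifferent between B and A.
  Player 2's expected payoff from B: p·(-1) + (1−p)·(-4) = 3p - 4
  Player 2's expected payoff from A: p·(-11) + (1−p)·(-1) = -10p - 1
  3p - 4 = -10p - 1  ⇒  13p = 3  ⇒  p = 3/13.
For Player 1 to be willing to mix, Player 1 must be indifferent between B and A, which pins down Player 2's mix.
  Player 1's payoff to B: q·(-10) + (1−q)·9 = -19q + 9
  Player 1's payoff to A: q·10 + (1−q)·(-6) = 16q - 6
  -19q + 9 = 16q - 6  ⇒  -35q = -15  ⇒  q = 3/7.

p = 3/13, q = 3/7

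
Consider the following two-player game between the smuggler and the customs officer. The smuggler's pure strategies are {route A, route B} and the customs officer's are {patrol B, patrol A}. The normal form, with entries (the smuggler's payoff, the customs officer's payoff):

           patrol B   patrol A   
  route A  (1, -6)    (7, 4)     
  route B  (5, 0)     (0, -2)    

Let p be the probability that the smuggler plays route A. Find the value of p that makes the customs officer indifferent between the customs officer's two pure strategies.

p = 1/6

The smuggler's mix must leave the customs officer indifferent between patrol B and patrol A.
  the customs officer's payoff from patrol B: p·(-6) + (1−p)·0 = -6p
  the customs officer's payoff from patrol A: p·4 + (1−p)·(-2) = 6p - 2
  -6p = 6p - 2  ⇒  -12p = -2  ⇒  p = 1/6.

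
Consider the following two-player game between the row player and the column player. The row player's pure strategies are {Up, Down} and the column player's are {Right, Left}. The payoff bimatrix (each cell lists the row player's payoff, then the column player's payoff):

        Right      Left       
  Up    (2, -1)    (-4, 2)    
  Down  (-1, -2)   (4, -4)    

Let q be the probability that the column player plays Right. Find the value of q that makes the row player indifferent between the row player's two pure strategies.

The column player's mix must leave the row player indifferent between Up and Down.
  the row player's expected payoff from Up: q·2 + (1−q)·(-4) = 6q - 4
  the row player's expected payoff from Down: q·(-1) + (1−q)·4 = -5q + 4
  6q - 4 = -5q + 4  ⇒  11q = 8  ⇒  q = 8/11.

q = 8/11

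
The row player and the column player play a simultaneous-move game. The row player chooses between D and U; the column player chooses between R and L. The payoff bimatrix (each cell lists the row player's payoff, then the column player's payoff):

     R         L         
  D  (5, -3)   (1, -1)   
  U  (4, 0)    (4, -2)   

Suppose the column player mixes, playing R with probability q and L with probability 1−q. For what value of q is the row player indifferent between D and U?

q = 3/4

The column player's mix must leave the row player indifferent between D and U.
  the row player's expected payoff from D: q·5 + (1−q)·1 = 4q + 1
  the row player's expected payoff from U: q·4 + (1−q)·4 = 4
  4q + 1 = 4  ⇒  4q = 3  ⇒  q = 3/4.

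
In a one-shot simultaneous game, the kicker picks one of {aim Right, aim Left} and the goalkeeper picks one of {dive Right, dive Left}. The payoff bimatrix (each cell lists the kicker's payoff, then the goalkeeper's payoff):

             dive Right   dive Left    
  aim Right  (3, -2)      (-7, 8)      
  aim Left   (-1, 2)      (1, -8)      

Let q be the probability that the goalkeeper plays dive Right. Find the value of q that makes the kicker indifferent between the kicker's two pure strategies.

The kicker's indifference between aim Right and aim Left determines the goalkeeper's mixing probability q:
  the kicker's payoff to aim Right: q·3 + (1−q)·(-7) = 10q - 7
  the kicker's payoff to aim Left: q·(-1) + (1−q)·1 = -2q + 1
  10q - 7 = -2q + 1  ⇒  12q = 8  ⇒  q = 2/3.

q = 2/3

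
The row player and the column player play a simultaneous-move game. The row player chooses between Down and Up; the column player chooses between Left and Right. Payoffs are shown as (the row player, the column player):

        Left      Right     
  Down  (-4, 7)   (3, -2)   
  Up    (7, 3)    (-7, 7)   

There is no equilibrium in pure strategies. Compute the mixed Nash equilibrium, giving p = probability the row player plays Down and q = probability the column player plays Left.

The column player's indifference between Left and Right determines the row player's mixing probability p:
  the column player's expected payoff from Left: p·7 + (1−p)·3 = 4p + 3
  the column player's expected payoff from Right: p·(-2) + (1−p)·7 = -9p + 7
  4p + 3 = -9p + 7  ⇒  13p = 4  ⇒  p = 4/13.
The row player's indifference between Down and Up determines the column player's mixing probability q:
  the row player's expected payoff from Down: q·(-4) + (1−q)·3 = -7q + 3
  the row player's expected payoff from Up: q·7 + (1−q)·(-7) = 14q - 7
  -7q + 3 = 14q - 7  ⇒  -21q = -10  ⇒  q = 10/21.

p = 4/13, q = 10/21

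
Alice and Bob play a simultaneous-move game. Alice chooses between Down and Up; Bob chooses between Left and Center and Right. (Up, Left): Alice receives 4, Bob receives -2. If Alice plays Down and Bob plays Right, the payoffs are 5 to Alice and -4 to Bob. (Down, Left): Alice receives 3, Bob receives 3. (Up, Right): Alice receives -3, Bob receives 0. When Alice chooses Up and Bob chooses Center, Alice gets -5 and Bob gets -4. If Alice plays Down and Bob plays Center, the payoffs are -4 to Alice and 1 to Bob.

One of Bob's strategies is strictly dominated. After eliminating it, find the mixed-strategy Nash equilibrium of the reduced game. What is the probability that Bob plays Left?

Bob's strategy Center is strictly dominated by Left: 3 > 1 and -2 > -4. Eliminate Center.
In a mixed equilibrium Alice is indifferent between Down and Up; this condition fixes q.
  Alice's payoff to Down: q·3 + (1−q)·5 = -2q + 5
  Alice's payoff to Up: q·4 + (1−q)·(-3) = 7q - 3
  -2q + 5 = 7q - 3  ⇒  -9q = -8  ⇒  q = 8/9.

q = 8/9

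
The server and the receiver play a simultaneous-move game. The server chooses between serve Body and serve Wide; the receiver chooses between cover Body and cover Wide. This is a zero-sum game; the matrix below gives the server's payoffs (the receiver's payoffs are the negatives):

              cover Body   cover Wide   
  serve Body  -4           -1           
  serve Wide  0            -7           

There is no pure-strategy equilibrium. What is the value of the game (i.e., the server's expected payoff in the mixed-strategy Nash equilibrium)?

v = -14/5

The receiver's mix must leave the server indifferent between serve Body and serve Wide.
  the server's payoff to serve Body: q·(-4) + (1−q)·(-1) = -3q - 1
  the server's payoff to serve Wide: q·0 + (1−q)·(-7) = 7q - 7
  -3q - 1 = 7q - 7  ⇒  -10q = -6  ⇒  q = 3/5.
The value is the server's expected payoff against this mix (using serve Body): (3/5)·(-4) + (2/5)·(-1) = -14/5.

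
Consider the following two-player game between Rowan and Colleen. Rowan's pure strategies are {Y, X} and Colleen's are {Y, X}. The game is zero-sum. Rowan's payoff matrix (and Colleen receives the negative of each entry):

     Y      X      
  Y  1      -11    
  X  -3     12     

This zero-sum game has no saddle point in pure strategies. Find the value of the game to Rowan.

Rowan's indifference between Y and X determines Colleen's mixing probability q:
  Rowan's payoff from Y: q·1 + (1−q)·(-11) = 12q - 11
  Rowan's payoff from X: q·(-3) + (1−q)·12 = -15q + 12
  12q - 11 = -15q + 12  ⇒  27q = 23  ⇒  q = 23/27.
The value is Rowan's expected payoff against this mix (using Y): (23/27)·1 + (4/27)·(-11) = -7/9.

v = -7/9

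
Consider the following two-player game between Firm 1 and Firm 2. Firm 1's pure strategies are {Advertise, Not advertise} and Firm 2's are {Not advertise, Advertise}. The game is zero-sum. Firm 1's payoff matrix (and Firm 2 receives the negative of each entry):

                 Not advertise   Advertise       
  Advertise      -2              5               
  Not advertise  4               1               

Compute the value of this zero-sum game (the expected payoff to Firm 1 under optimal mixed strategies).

v = 11/5

Firm 2's mix must leave Firm 1 indifferent between Advertise and Not advertise.
  Firm 1's payoff from Advertise: q·(-2) + (1−q)·5 = -7q + 5
  Firm 1's payoff from Not advertise: q·4 + (1−q)·1 = 3q + 1
  -7q + 5 = 3q + 1  ⇒  -10q = -4  ⇒  q = 2/5.
The value is Firm 1's expected payoff against this mix (using Advertise): (2/5)·(-2) + (3/5)·5 = 11/5.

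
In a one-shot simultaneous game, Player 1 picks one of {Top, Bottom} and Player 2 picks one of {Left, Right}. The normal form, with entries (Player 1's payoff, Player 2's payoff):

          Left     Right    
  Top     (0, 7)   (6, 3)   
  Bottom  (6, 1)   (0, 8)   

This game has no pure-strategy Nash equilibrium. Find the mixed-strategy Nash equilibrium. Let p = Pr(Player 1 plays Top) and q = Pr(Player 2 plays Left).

p = 7/11, q = 1/2

Player 2's indifference between Left and Right determines Player 1's mixing probability p:
  Player 2's expected payoff from Left: p·7 + (1−p)·1 = 6p + 1
  Player 2's expected payoff from Right: p·3 + (1−p)·8 = -5p + 8
  6p + 1 = -5p + 8  ⇒  11p = 7  ⇒  p = 7/11.
For Player 1 to be willing to mix, Player 1 must be indifferent between Top and Bottom, which pins down Player 2's mix.
  Player 1's payoff to Top: q·0 + (1−q)·6 = -6q + 6
  Player 1's payoff to Bottom: q·6 + (1−q)·0 = 6q
  -6q + 6 = 6q  ⇒  -12q = -6  ⇒  q = 1/2.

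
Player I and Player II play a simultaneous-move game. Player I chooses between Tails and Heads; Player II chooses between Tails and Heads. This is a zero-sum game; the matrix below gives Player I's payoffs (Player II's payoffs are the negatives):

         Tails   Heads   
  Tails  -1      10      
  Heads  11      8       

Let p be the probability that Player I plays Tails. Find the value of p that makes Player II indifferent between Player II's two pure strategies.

Player I's mix must leave Player II indifferent between Tails and Heads.
  Player II's payoff from Tails: p·1 + (1−p)·(-11) = 12p - 11
  Player II's payoff from Heads: p·(-10) + (1−p)·(-8) = -2p - 8
  12p - 11 = -2p - 8  ⇒  14p = 3  ⇒  p = 3/14.

p = 3/14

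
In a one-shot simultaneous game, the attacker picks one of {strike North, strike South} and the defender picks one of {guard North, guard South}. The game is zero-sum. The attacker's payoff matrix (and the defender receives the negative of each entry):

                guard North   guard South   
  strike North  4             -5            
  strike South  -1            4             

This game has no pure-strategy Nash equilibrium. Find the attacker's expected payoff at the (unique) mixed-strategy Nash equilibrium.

11/14

For the attacker to be willing to mix, the attacker must be indifferent between strike North and strike South, which pins down the defender's mix.
  the attacker's payoff from strike North: q·4 + (1−q)·(-5) = 9q - 5
  the attacker's payoff from strike South: q·(-1) + (1−q)·4 = -5q + 4
  9q - 5 = -5q + 4  ⇒  14q = 9  ⇒  q = 9/14.
At equilibrium the attacker is indifferent across rows, so the attacker's payoff equals the payoff from strike North: (9/14)·4 + (5/14)·(-5) = 11/14.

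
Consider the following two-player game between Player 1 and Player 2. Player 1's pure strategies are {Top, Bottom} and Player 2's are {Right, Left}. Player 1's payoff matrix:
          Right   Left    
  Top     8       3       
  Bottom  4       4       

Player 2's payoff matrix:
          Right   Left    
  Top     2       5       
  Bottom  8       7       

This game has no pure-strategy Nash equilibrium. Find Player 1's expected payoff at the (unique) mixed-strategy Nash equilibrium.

4

Player 1's indifference between Top and Bottom determines Player 2's mixing probability q:
  Player 1's payoff to Top: q·8 + (1−q)·3 = 5q + 3
  Player 1's payoff to Bottom: q·4 + (1−q)·4 = 4
  5q + 3 = 4  ⇒  5q = 1  ⇒  q = 1/5.
At equilibrium Player 1 is indifferent across rows, so Player 1's payoff equals the payoff from Top: (1/5)·8 + (4/5)·3 = 4.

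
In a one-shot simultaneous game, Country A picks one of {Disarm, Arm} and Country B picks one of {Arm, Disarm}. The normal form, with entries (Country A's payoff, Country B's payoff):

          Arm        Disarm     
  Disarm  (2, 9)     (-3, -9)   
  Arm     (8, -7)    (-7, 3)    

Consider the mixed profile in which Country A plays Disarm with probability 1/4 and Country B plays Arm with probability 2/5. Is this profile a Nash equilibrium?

No

Given Country A's mix p = 1/4, Country B's payoff from Arm is -3 but from Disarm is 0. Country B strictly prefers Disarm, so Country B would not mix.
So the proposed profile is not a Nash equilibrium.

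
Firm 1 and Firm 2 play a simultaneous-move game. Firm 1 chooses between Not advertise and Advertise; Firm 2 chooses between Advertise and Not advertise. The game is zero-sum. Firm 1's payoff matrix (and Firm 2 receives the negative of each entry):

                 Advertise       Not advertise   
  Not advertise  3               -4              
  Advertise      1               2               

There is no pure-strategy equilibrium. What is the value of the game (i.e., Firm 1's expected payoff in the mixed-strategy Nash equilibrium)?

Set Firm 1's expected payoff from Not advertise equal to that from Advertise:
  Firm 1's payoff from Not advertise: q·3 + (1−q)·(-4) = 7q - 4
  Firm 1's payoff from Advertise: q·1 + (1−q)·2 = -q + 2
  7q - 4 = -q + 2  ⇒  8q = 6  ⇒  q = 3/4.
The value is Firm 1's expected payoff against this mix (using Not advertise): (3/4)·3 + (1/4)·(-4) = 5/4.

v = 5/4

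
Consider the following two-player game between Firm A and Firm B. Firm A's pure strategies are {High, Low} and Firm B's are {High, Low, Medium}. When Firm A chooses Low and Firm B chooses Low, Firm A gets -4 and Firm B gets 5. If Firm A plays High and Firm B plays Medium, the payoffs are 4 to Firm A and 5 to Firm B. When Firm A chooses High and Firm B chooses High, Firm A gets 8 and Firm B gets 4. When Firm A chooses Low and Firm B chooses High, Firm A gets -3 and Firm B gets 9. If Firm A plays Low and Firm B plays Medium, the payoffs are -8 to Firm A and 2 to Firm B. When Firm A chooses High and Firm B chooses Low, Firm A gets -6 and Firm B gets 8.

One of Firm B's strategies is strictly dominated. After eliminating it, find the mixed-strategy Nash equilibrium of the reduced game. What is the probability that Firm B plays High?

q = 2/13

Firm B's strategy Medium is strictly dominated by Low: 8 > 5 and 5 > 2. Eliminate Medium.
For Firm A to be willing to mix, Firm A must be indifferent between High and Low, which pins down Firm B's mix.
  Firm A's payoff to High: q·8 + (1−q)·(-6) = 14q - 6
  Firm A's payoff to Low: q·(-3) + (1−q)·(-4) = q - 4
  14q - 6 = q - 4  ⇒  13q = 2  ⇒  q = 2/13.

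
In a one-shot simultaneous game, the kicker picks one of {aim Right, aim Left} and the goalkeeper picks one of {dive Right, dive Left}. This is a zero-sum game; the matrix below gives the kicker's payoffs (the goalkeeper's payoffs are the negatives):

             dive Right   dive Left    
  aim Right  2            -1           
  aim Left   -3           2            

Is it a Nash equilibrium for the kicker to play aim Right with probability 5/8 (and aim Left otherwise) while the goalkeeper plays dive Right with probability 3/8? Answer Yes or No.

Check the goalkeeper's indifference given the kicker's mix p = 5/8:
  payoff from dive Right = -1/8; payoff from dive Left = -1/8 — equal.
Check the kicker's indifference given the goalkeeper's mix q = 3/8:
  payoff from aim Right = 1/8; payoff from aim Left = 1/8 — equal.
Both players are indifferent, so neither can profitably deviate.

Yes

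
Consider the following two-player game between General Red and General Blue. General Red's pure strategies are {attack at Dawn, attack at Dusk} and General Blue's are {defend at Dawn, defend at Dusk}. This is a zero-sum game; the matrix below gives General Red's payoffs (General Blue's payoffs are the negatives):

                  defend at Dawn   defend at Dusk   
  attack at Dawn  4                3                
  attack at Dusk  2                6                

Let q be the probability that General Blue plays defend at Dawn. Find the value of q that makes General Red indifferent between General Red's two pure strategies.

q = 3/5

General Blue's mix must leave General Red indifferent between attack at Dawn and attack at Dusk.
  General Red's payoff from attack at Dawn: q·4 + (1−q)·3 = q + 3
  General Red's payoff from attack at Dusk: q·2 + (1−q)·6 = -4q + 6
  q + 3 = -4q + 6  ⇒  5q = 3  ⇒  q = 3/5.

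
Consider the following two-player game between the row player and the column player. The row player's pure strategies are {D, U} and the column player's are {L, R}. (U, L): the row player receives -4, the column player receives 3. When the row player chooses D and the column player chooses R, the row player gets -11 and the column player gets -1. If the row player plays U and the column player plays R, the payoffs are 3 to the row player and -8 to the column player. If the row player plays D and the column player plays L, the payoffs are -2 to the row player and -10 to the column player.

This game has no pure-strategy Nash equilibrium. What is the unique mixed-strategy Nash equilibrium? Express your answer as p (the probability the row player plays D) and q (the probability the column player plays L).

The column player's indifference between L and R determines the row player's mixing probability p:
  the column player's expected payoff from L: p·(-10) + (1−p)·3 = -13p + 3
  the column player's expected payoff from R: p·(-1) + (1−p)·(-8) = 7p - 8
  -13p + 3 = 7p - 8  ⇒  -20p = -11  ⇒  p = 11/20.
The row player's indifference between D and U determines the column player's mixing probability q:
  the row player's expected payoff from D: q·(-2) + (1−q)·(-11) = 9q - 11
  the row player's expected payoff from U: q·(-4) + (1−q)·3 = -7q + 3
  9q - 11 = -7q + 3  ⇒  16q = 14  ⇒  q = 7/8.

p = 11/20, q = 7/8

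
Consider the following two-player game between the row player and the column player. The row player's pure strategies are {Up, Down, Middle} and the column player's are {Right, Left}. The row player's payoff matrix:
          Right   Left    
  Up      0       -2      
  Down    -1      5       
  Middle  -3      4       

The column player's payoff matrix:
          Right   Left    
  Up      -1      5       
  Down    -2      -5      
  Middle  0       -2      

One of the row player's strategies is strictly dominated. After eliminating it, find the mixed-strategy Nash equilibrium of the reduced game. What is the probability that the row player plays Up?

p = 1/3

The row player's strategy Middle is strictly dominated by Down: -1 > -3 and 5 > 4. Eliminate Middle.
The row player's mix must leave the column player indifferent between Right and Left.
  the column player's expected payoff from Right: p·(-1) + (1−p)·(-2) = p - 2
  the column player's expected payoff from Left: p·5 + (1−p)·(-5) = 10p - 5
  p - 2 = 10p - 5  ⇒  -9p = -3  ⇒  p = 1/3.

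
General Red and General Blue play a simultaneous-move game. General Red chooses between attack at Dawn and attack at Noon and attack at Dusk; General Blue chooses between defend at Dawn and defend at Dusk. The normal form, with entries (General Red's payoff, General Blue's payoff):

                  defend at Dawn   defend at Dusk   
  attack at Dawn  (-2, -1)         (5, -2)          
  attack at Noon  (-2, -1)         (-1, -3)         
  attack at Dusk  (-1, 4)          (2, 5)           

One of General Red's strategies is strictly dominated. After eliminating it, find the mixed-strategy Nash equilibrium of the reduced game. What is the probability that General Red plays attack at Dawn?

p = 1/2

General Red's strategy attack at Noon is strictly dominated by attack at Dusk: -1 > -2 and 2 > -1. Eliminate attack at Noon.
General Red's mix must leave General Blue indifferent between defend at Dawn and defend at Dusk.
  General Blue's expected payoff from defend at Dawn: p·(-1) + (1−p)·4 = -5p + 4
  General Blue's expected payoff from defend at Dusk: p·(-2) + (1−p)·5 = -7p + 5
  -5p + 4 = -7p + 5  ⇒  2p = 1  ⇒  p = 1/2.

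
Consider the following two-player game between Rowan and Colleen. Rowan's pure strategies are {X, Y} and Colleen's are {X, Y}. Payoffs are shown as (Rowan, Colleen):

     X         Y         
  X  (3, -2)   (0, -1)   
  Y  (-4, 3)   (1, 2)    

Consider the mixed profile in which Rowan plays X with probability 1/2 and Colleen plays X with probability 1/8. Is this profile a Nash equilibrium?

Check Colleen's indifference given Rowan's mix p = 1/2:
  payoff from X = 1/2; payoff from Y = 1/2 — equal.
Check Rowan's indifference given Colleen's mix q = 1/8:
  payoff from X = 3/8; payoff from Y = 3/8 — equal.
Both players are indifferent, so neither can profitably deviate.

Yes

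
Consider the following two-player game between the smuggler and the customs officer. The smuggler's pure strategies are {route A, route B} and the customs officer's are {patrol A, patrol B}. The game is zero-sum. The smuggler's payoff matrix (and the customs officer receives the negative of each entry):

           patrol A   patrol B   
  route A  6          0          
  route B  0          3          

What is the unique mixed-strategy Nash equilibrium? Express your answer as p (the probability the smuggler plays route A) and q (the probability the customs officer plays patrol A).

The smuggler's mix must leave the customs officer indifferent between patrol A and patrol B.
  the customs officer's payoff to patrol A: p·(-6) + (1−p)·0 = -6p
  the customs officer's payoff to patrol B: p·0 + (1−p)·(-3) = 3p - 3
  -6p = 3p - 3  ⇒  -9p = -3  ⇒  p = 1/3.
The smuggler's indifference between route A and route B determines the customs officer's mixing probability q:
  the smuggler's payoff from route A: q·6 + (1−q)·0 = 6q
  the smuggler's payoff from route B: q·0 + (1−q)·3 = -3q + 3
  6q = -3q + 3  ⇒  9q = 3  ⇒  q = 1/3.

p = 1/3, q = 1/3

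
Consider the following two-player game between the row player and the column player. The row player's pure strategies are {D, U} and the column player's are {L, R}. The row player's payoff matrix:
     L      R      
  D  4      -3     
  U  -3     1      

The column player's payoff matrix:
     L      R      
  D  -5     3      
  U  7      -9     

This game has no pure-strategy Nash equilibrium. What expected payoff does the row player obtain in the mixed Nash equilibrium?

The column player's mix must leave the row player indifferent between D and U.
  the row player's payoff to D: q·4 + (1−q)·(-3) = 7q - 3
  the row player's payoff to U: q·(-3) + (1−q)·1 = -4q + 1
  7q - 3 = -4q + 1  ⇒  11q = 4  ⇒  q = 4/11.
At equilibrium the row player is indifferent across rows, so the row player's payoff equals the payoff from D: (4/11)·4 + (7/11)·(-3) = -5/11.

-5/11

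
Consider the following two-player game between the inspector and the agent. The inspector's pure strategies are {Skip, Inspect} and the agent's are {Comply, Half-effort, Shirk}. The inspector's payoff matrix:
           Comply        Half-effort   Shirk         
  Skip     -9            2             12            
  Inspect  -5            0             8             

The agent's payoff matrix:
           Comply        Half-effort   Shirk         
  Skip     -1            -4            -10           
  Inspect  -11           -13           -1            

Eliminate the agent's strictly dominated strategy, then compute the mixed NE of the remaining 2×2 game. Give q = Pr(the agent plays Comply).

q = 1/2

The agent's strategy Half-effort is strictly dominated by Comply: -1 > -4 and -11 > -13. Eliminate Half-effort.
In a mixed equilibrium the inspector is indifferent between Skip and Inspect; this condition fixes q.
  the inspector's payoff from Skip: q·(-9) + (1−q)·12 = -21q + 12
  the inspector's payoff from Inspect: q·(-5) + (1−q)·8 = -13q + 8
  -21q + 12 = -13q + 8  ⇒  -8q = -4  ⇒  q = 1/2.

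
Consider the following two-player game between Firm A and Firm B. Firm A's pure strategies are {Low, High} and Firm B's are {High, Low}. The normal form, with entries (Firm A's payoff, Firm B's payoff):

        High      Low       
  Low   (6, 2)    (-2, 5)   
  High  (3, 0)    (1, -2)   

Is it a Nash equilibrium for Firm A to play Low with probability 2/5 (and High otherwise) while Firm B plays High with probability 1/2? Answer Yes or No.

Check Firm B's indifference given Firm A's mix p = 2/5:
  payoff from High = 4/5; payoff from Low = 4/5 — equal.
Check Firm A's indifference given Firm B's mix q = 1/2:
  payoff from Low = 2; payoff from High = 2 — equal.
Both players are indifferent, so neither can profitably deviate.

Yes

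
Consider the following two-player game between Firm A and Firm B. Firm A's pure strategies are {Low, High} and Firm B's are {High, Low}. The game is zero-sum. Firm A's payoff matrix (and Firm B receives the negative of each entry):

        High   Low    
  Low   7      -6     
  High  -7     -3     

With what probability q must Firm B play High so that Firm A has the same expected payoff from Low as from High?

q = 3/17

Set Firm A's expected payoff from Low equal to that from High:
  Firm A's payoff from Low: q·7 + (1−q)·(-6) = 13q - 6
  Firm A's payoff from High: q·(-7) + (1−q)·(-3) = -4q - 3
  13q - 6 = -4q - 3  ⇒  17q = 3  ⇒  q = 3/17.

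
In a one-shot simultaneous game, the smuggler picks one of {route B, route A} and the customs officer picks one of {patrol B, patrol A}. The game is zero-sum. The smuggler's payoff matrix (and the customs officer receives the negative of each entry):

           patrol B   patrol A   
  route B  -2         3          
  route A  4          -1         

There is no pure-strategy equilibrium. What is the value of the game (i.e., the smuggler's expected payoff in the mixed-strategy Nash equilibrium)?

v = 1

The customs officer's mix must leave the smuggler indifferent between route B and route A.
  the smuggler's payoff from route B: q·(-2) + (1−q)·3 = -5q + 3
  the smuggler's payoff from route A: q·4 + (1−q)·(-1) = 5q - 1
  -5q + 3 = 5q - 1  ⇒  -10q = -4  ⇒  q = 2/5.
The value is the smuggler's expected payoff against this mix (using route B): (2/5)·(-2) + (3/5)·3 = 1.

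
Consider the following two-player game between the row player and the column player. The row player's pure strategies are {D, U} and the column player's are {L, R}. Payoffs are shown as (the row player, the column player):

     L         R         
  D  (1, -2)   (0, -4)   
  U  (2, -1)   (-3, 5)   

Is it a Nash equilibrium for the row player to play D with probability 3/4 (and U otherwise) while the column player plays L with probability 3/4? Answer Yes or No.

Check the column player's indifference given the row player's mix p = 3/4:
  payoff from L = -7/4; payoff from R = -7/4 — equal.
Check the row player's indifference given the column player's mix q = 3/4:
  payoff from D = 3/4; payoff from U = 3/4 — equal.
Both players are indifferent, so neither can profitably deviate.

Yes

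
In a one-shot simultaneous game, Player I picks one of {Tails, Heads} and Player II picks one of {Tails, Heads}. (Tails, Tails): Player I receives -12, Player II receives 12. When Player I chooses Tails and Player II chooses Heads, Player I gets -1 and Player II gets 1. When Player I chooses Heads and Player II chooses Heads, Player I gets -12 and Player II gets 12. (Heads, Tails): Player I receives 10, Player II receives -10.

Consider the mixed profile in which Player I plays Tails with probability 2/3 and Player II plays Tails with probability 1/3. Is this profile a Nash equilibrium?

Check Player II's indifference given Player I's mix p = 2/3:
  payoff from Tails = 14/3; payoff from Heads = 14/3 — equal.
Check Player I's indifference given Player II's mix q = 1/3:
  payoff from Tails = -14/3; payoff from Heads = -14/3 — equal.
Both players are indifferent, so neither can profitably deviate.

Yes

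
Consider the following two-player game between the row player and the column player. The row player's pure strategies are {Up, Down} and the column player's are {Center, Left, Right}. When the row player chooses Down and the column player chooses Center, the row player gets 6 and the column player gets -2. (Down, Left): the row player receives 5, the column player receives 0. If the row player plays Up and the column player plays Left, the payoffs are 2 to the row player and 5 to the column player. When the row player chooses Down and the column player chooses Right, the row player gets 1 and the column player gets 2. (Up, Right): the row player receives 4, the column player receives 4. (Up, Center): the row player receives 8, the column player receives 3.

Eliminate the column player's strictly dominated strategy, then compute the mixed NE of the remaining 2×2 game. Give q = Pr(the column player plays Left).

q = 1/2

The column player's strategy Center is strictly dominated by Left: 5 > 3 and 0 > -2. Eliminate Center.
In a mixed equilibrium the row player is indifferent between Up and Down; this condition fixes q.
  the row player's payoff to Up: q·2 + (1−q)·4 = -2q + 4
  the row player's payoff to Down: q·5 + (1−q)·1 = 4q + 1
  -2q + 4 = 4q + 1  ⇒  -6q = -3  ⇒  q = 1/2.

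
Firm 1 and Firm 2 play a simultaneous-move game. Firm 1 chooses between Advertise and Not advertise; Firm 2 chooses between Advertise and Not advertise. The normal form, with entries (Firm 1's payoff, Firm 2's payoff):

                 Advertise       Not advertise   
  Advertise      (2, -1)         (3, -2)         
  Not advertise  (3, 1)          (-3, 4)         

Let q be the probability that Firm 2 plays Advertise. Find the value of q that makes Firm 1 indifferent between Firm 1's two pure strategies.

q = 6/7

Firm 1's indifference between Advertise and Not advertise determines Firm 2's mixing probability q:
  Firm 1's payoff from Advertise: q·2 + (1−q)·3 = -q + 3
  Firm 1's payoff from Not advertise: q·3 + (1−q)·(-3) = 6q - 3
  -q + 3 = 6q - 3  ⇒  -7q = -6  ⇒  q = 6/7.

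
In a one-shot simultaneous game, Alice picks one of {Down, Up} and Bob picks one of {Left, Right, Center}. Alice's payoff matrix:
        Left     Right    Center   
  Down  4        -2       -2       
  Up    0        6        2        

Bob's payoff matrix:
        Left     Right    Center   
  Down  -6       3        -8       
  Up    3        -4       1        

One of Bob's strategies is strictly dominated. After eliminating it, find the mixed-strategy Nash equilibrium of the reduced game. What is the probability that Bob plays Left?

q = 2/3

Bob's strategy Center is strictly dominated by Left: -6 > -8 and 3 > 1. Eliminate Center.
Alice's indifference between Down and Up determines Bob's mixing probability q:
  Alice's payoff from Down: q·4 + (1−q)·(-2) = 6q - 2
  Alice's payoff from Up: q·0 + (1−q)·6 = -6q + 6
  6q - 2 = -6q + 6  ⇒  12q = 8  ⇒  q = 2/3.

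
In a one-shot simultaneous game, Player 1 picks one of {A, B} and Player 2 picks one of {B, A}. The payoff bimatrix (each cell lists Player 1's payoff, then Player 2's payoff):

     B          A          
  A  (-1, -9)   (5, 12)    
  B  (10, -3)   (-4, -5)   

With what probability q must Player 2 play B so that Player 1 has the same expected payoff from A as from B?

For Player 1 to be willing to mix, Player 1 must be indifferent between A and B, which pins down Player 2's mix.
  Player 1's payoff from A: q·(-1) + (1−q)·5 = -6q + 5
  Player 1's payoff from B: q·10 + (1−q)·(-4) = 14q - 4
  -6q + 5 = 14q - 4  ⇒  -20q = -9  ⇒  q = 9/20.

q = 9/20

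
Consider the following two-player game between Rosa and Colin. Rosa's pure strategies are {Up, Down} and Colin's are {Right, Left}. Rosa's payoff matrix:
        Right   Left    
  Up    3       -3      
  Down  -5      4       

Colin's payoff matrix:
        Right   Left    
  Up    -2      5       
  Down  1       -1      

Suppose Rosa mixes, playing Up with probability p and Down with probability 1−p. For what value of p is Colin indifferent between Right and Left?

For Colin to be willing to mix, Colin must be indifferent between Right and Left, which pins down Rosa's mix.
  Colin's payoff from Right: p·(-2) + (1−p)·1 = -3p + 1
  Colin's payoff from Left: p·5 + (1−p)·(-1) = 6p - 1
  -3p + 1 = 6p - 1  ⇒  -9p = -2  ⇒  p = 2/9.

p = 2/9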